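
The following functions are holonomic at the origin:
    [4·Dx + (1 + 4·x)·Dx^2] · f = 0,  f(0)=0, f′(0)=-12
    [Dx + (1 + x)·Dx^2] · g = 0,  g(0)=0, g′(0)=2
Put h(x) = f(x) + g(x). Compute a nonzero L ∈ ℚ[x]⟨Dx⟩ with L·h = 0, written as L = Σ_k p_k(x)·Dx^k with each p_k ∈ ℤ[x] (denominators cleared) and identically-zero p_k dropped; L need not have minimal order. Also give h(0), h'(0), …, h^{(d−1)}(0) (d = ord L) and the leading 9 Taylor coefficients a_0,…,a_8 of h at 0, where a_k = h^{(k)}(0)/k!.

f: a_k = 0, -12, 24, -64, 192, -3072/5, 2048, -49152/7, 24576, …
g: a_k = 0, 2, -1, 2/3, -1/2, 2/5, -1/3, 2/7, -1/4, …
Sum ⇒ L₀ = lclm(L_f,L_g) in ℚ(x)⟨Dx⟩.
L = 8·Dx + (10 + 16·x)·Dx^2 + (1 + 5·x + 4·x^2)·Dx^3  (order 3).
h: a_k = 0, -10, 23, -190/3, 383/2, -614, 6143/3, -49150/7, 98303/4, …
ICs: h(0) = 0, h′(0) = -10, h′′(0) = 46.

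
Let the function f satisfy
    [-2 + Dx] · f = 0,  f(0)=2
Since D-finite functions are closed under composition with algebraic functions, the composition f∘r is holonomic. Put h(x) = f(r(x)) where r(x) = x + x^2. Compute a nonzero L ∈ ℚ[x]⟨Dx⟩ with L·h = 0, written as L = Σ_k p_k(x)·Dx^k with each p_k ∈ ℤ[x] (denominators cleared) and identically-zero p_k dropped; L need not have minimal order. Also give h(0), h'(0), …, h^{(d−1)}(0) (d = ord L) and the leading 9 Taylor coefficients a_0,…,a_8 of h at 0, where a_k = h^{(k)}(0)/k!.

f: a_k = 2, 4, 4, 8/3, 4/3, 8/15, 8/45, 16/315, 4/315, …
Change of var in L_f (x↦r) gives L₀.
L = (-2 - 4·x) + Dx  (order 1).
h: a_k = 2, 4, 8, 32/3, 40/3, 208/15, 608/45, 3712/315, 3056/315, …
ICs: h(0) = 2.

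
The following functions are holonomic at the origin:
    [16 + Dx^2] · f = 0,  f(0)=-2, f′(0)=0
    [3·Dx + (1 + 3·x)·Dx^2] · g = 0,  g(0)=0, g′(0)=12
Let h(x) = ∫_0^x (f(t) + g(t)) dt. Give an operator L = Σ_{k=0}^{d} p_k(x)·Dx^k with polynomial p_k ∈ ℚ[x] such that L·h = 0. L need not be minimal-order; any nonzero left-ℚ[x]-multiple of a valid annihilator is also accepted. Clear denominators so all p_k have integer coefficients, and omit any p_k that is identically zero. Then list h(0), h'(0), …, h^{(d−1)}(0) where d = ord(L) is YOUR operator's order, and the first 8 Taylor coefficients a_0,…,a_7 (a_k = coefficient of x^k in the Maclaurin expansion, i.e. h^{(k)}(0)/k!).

L = (1680 + 2304·x + 3456·x^2)·Dx^2 + (272 + 1584·x + 3456·x^2 + 3456·x^3)·Dx^3 + (105 + 144·x + 216·x^2)·Dx^4 + (17 + 99·x + 216·x^2 + 216·x^3)·Dx^5  (order 5).
h: a_k = 0, -2, 6, -2/3, 9, -307/15, 162/5, -21358/315, …
ICs: h(0) = 0, h′(0) = -2, h′′(0) = 12, h′′′(0) = -4, h′′′′(0) = 216.

f: a_k = -2, 0, 16, 0, -64/3, 0, 512/45, 0, …
g: a_k = 0, 12, -18, 36, -81, 972/5, -486, 8748/7, …
f+g: L₀ = lclm(L_f,L_g), ord ≤ 2+2.
h=∫h₀ ⇒ L = L₀·Dx.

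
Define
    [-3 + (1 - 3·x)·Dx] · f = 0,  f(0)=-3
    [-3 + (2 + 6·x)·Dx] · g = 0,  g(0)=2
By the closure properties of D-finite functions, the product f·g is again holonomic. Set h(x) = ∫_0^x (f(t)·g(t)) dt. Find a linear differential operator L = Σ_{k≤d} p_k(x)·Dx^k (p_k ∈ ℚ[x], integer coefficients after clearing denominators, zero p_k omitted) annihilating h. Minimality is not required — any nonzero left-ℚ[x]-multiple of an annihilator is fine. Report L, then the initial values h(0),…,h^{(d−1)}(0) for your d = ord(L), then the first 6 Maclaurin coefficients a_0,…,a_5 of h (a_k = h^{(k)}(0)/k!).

f: a_k = -3, -9, -27, -81, -243, -729, …
g: a_k = 2, 3, -9/4, 27/8, -405/64, 1701/128, …
Sym-product of L_f,L_g gives L₀ (≤ ord 1).
Integrate: L := L₀·Dx.
L = (9 + 9·x)·Dx + (-2 + 18·x^2)·Dx^2  (order 2).
h: a_k = 0, -6, -27/2, -99/4, -1863/32, -43497/320, …
ICs: h(0) = 0, h′(0) = -6.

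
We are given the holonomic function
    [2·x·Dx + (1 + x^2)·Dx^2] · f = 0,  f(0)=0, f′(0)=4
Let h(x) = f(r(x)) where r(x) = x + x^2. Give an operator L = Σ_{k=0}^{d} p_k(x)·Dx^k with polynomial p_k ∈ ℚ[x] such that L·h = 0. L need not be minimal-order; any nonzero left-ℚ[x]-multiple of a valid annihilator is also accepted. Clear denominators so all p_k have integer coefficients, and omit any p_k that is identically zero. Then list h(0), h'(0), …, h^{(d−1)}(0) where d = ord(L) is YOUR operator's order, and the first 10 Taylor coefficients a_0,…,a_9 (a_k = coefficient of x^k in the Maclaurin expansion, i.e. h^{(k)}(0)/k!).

L = (-2 + 2·x + 8·x^2 + 12·x^3 + 6·x^4)·Dx + (1 + 2·x + x^2 + 4·x^3 + 5·x^4 + 2·x^5)·Dx^2  (order 2).
h: a_k = 0, 4, 4, -4/3, -4, -16/5, 8/3, 52/7, 4, -68/9, …
ICs: h(0) = 0, h′(0) = 4.

f: a_k = 0, 4, 0, -4/3, 0, 4/5, 0, -4/7, 0, 4/9, …
f∘r: x↦r, Dx↦Dx/r' in L_f ⇒ L₀.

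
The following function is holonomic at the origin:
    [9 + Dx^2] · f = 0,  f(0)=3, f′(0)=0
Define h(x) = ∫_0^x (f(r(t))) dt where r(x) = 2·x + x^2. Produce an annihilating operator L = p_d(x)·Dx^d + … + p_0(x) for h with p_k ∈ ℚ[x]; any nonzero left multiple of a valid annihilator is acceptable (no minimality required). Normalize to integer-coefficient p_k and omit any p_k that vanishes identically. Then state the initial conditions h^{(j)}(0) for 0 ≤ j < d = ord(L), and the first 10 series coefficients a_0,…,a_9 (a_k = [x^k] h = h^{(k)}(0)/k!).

L = (36 + 108·x + 108·x^2 + 36·x^3)·Dx - Dx^2 + (1 + x)·Dx^3  (order 3).
h: a_k = 0, 3, 0, -18, -27/2, 297/10, 54, 243/35, -2511/40, -18477/280, …
ICs: h(0) = 0, h′(0) = 3, h′′(0) = 0.

f: a_k = 3, 0, -27/2, 0, 81/8, 0, -243/80, 0, 2187/4480, 0, …
Change of var in L_f (x↦r) gives L₀.
∫: right-multiply L₀ by Dx.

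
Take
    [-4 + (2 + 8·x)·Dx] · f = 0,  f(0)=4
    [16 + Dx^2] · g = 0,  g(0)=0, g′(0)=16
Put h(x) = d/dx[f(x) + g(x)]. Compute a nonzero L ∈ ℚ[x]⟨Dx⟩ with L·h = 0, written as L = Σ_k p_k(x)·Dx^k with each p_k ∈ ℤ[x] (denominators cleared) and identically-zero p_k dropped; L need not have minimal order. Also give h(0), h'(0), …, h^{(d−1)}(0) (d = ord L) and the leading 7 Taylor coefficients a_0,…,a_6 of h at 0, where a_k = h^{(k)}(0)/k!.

L = (-608 - 1024·x - 2048·x^2) + (-112 - 960·x - 3072·x^2 - 4096·x^3)·Dx + (-38 - 64·x - 128·x^2)·Dx^2 + (-7 - 60·x - 192·x^2 - 256·x^3)·Dx^3  (order 3).
h: a_k = 24, -16, -80, -160, 2192/3, -2016, 328544/45, …
ICs: h(0) = 24, h′(0) = -16, h′′(0) = -160.

f: a_k = 4, 8, -8, 16, -40, 112, -336, …
g: a_k = 0, 16, 0, -128/3, 0, 512/15, 0, …
f+g: L₀ = lclm(L_f,L_g), ord ≤ 1+2.
h=h₀': d/dx-closure on L₀ ⇒ L.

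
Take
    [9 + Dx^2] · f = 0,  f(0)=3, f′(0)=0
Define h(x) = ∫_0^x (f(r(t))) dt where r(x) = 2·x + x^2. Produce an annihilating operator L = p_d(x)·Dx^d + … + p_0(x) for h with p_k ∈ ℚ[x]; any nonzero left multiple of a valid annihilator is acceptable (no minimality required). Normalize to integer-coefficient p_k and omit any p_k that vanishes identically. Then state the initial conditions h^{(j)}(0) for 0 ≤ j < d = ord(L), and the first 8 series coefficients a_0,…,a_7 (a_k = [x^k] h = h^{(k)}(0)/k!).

L = (36 + 108·x + 108·x^2 + 36·x^3)·Dx - Dx^2 + (1 + x)·Dx^3  (order 3).
h: a_k = 0, 3, 0, -18, -27/2, 297/10, 54, 243/35, …
ICs: h(0) = 0, h′(0) = 3, h′′(0) = 0.

f: a_k = 3, 0, -27/2, 0, 81/8, 0, -243/80, 0, …
L₀ from L_f via x↦r, Dx↦r'^{-1}Dx.
h=∫h₀ ⇒ L = L₀·Dx.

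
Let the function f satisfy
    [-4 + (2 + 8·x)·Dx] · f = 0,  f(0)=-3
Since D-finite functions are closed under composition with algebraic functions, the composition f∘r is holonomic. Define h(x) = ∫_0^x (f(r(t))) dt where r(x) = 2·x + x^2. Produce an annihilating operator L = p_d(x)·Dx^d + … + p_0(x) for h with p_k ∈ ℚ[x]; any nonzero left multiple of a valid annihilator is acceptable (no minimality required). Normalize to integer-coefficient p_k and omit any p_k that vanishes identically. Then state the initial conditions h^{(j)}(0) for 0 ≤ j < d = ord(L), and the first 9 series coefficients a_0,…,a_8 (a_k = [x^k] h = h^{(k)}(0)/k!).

f: a_k = -3, -6, 6, -12, 30, -84, 252, -792, 2574, …
f∘r: x↦r, Dx↦Dx/r' in L_f ⇒ L₀.
h=∫₀ˣh₀: take L = L₀·Dx.
L = (-4 - 4·x)·Dx + (1 + 8·x + 4·x^2)·Dx^2  (order 2).
h: a_k = 0, -3, -6, 6, -18, 342/5, -300, 10116/7, -7434, …
ICs: h(0) = 0, h′(0) = -3.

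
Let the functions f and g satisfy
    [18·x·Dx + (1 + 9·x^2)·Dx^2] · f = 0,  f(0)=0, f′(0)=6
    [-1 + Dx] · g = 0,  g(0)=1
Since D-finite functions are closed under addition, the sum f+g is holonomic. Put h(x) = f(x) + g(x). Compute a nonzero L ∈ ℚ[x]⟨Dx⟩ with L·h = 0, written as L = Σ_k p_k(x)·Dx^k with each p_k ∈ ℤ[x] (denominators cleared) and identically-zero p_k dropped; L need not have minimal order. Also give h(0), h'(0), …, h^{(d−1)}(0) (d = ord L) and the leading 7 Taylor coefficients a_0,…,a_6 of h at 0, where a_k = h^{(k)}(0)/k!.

L = (18 - 18·x - 486·x^2 - 162·x^3)·Dx + (-19 + 468·x^2 - 81·x^4)·Dx^2 + (1 + 18·x + 18·x^2 + 162·x^3 + 81·x^4)·Dx^3  (order 3).
h: a_k = 1, 7, 1/2, -107/6, 1/24, 2333/24, 1/720, …
ICs: h(0) = 1, h′(0) = 7, h′′(0) = 1.

f: a_k = 0, 6, 0, -18, 0, 486/5, 0, …
g: a_k = 1, 1, 1/2, 1/6, 1/24, 1/120, 1/720, …
Weyl lclm of L_f,L_g ⇒ L₀ (ord ≤ 3).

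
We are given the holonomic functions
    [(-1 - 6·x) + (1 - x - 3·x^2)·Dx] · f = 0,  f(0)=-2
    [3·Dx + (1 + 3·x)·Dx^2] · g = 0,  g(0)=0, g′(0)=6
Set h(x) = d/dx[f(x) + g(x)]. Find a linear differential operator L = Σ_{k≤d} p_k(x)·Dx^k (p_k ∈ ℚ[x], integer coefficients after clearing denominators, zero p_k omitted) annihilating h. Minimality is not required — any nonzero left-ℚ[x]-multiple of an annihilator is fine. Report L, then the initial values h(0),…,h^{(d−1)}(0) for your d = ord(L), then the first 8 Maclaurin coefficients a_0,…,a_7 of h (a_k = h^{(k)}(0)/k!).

L = (270 + 1422·x + 3780·x^2 + 2916·x^3 + 2916·x^4) + (24 + 468·x + 2736·x^2 + 5616·x^3 + 5994·x^4 + 4860·x^5)·Dx + (-11 - 79·x - 129·x^2 + 171·x^3 + 783·x^4 + 1377·x^5 + 972·x^6)·Dx^2  (order 2).
h: a_k = 4, -34, 12, -314, 86, -2622, 1336, -21250, …
ICs: h(0) = 4, h′(0) = -34.

f: a_k = -2, -2, -8, -14, -38, -80, -194, -434, …
g: a_k = 0, 6, -9, 18, -81/2, 486/5, -243, 4374/7, …
Weyl lclm of L_f,L_g ⇒ L₀ (ord ≤ 3).
h₀' ⇒ L via d/dx closure of L₀.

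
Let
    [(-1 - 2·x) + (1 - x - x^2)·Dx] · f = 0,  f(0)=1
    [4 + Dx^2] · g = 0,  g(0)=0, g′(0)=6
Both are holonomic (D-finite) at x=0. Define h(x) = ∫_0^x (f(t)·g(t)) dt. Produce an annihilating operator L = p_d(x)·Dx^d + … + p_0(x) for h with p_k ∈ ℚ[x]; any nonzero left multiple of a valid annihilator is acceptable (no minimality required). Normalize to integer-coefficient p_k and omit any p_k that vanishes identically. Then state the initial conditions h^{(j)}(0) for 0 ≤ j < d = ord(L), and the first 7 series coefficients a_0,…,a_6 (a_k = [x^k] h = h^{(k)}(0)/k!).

f: a_k = 1, 1, 2, 3, 5, 8, 13, …
g: a_k = 0, 6, 0, -4, 0, 4/5, 0, …
Sym-product of L_f,L_g gives L₀ (≤ ord 2).
∫: right-multiply L₀ by Dx.
L = (-2 + 4·x + 4·x^2)·Dx + (2 + 4·x)·Dx^2 + (-1 + x + x^2)·Dx^3  (order 3).
h: a_k = 0, 0, 3, 2, 2, 14/5, 19/5, …
ICs: h(0) = 0, h′(0) = 0, h′′(0) = 6.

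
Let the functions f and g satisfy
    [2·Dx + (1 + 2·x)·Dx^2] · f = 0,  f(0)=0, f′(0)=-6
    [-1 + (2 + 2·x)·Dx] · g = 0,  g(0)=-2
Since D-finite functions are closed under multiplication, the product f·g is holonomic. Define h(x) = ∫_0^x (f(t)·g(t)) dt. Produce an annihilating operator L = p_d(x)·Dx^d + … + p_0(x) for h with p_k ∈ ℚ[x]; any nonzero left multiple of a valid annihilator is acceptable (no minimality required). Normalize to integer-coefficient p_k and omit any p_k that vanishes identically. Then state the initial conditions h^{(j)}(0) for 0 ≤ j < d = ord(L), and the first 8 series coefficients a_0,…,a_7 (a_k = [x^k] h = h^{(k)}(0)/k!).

f: a_k = 0, -6, 6, -8, 12, -96/5, 32, -384/7, …
g: a_k = -2, -1, 1/4, -1/8, 5/64, -7/128, 21/512, -33/1024, …
Product ⇒ symmetric product L₀, ord ≤ 2.
h=∫h₀ ⇒ L = L₀·Dx.
L = (-1 + 2·x)·Dx + (4 + 4·x)·Dx^2 + (4 + 16·x + 20·x^2 + 8·x^3)·Dx^3  (order 3).
h: a_k = 0, 0, 6, -2, 17/8, -11/4, 3709/960, -12801/2240, …
ICs: h(0) = 0, h′(0) = 0, h′′(0) = 12.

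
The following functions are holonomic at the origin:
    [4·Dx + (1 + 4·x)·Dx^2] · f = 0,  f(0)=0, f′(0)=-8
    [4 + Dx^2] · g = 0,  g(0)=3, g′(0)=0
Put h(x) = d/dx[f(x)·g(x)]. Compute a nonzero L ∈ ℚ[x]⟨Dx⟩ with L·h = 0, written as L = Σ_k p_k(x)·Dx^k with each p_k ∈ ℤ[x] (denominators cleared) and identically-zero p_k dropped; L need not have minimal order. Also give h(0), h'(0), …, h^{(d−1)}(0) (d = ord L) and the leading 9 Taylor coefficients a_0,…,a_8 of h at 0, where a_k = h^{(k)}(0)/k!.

f: a_k = 0, -8, 16, -128/3, 128, -2048/5, 4096/3, -32768/7, 16384, …
g: a_k = 3, 0, -6, 0, 2, 0, -4/15, 0, 2/105, …
Sym-product of L_f,L_g gives L₀ (≤ ord 4).
Derive L from L₀ (diff closure).
L = (-832 - 992·x - 5568·x^2 - 12288·x^3 - 2048·x^4 + 24576·x^5 + 16384·x^6) + (-264 - 1568·x - 2560·x^2 + 10240·x^4 + 8192·x^5)·Dx + (-220 - 368·x - 1760·x^2 - 3072·x^3 + 2048·x^4 + 12288·x^5 + 8192·x^6)·Dx^2 + (-66 - 392·x - 640·x^2 + 2560·x^4 + 2048·x^5)·Dx^3 + (-3 - 30·x - 92·x^2 + 640·x^4 + 1536·x^5 + 1024·x^6)·Dx^4  (order 4).
h: a_k = -24, 96, -240, 1152, -4944, 20160, -408416/5, 4945408/15, -46457392/35, …
ICs: h(0) = -24, h′(0) = 96, h′′(0) = -480, h′′′(0) = 6912.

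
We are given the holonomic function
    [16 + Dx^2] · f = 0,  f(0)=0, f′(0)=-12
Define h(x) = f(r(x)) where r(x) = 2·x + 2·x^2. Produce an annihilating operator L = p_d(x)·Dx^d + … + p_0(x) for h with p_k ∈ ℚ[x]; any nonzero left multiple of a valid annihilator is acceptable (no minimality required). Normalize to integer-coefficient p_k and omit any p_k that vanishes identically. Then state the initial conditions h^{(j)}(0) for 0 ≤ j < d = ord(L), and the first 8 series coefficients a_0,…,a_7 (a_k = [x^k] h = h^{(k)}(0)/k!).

L = (64 + 384·x + 768·x^2 + 512·x^3) - 2·Dx + (1 + 2·x)·Dx^2  (order 2).
h: a_k = 0, -24, -24, 256, 768, -256/5, -3840, -729088/105, …
ICs: h(0) = 0, h′(0) = -24.

f: a_k = 0, -12, 0, 32, 0, -128/5, 0, 1024/105, …
Change of var in L_f (x↦r) gives L₀.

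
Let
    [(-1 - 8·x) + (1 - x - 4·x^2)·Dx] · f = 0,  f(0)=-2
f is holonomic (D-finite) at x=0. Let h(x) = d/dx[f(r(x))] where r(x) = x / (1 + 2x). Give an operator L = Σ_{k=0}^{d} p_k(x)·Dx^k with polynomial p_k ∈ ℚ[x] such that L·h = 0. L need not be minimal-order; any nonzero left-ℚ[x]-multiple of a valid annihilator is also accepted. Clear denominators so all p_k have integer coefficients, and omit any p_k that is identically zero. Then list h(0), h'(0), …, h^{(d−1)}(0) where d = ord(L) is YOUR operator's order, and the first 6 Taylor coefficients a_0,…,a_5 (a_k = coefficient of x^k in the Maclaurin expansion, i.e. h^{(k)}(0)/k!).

f: a_k = -2, -2, -10, -18, -58, -130, …
h₀=f(r): pull back L_f along r ⇒ L₀.
Differentiate: ansatz ord ≤ ord L₀ ⇒ L.
L = (6 + 12·x + 72·x^2 + 80·x^3) + (-1 - 15·x - 54·x^2 - 36·x^3 + 40·x^4)·Dx  (order 1).
h: a_k = -2, -12, 42, -216, 950, -4068, …
ICs: h(0) = -2.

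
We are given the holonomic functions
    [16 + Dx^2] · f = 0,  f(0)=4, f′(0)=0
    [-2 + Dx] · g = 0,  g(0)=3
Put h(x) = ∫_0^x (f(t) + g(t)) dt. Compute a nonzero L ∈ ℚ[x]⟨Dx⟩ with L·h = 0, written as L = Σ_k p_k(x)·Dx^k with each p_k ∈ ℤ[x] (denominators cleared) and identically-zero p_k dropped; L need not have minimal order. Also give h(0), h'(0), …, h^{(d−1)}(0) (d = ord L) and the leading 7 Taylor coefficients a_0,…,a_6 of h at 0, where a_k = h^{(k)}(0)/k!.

f: a_k = 4, 0, -32, 0, 128/3, 0, -1024/45, …
g: a_k = 3, 6, 6, 4, 2, 4/5, 4/15, …
L₀ := lclm(L_f,L_g); ord L₀ ≤ 2+1.
h=∫h₀ ⇒ L = L₀·Dx.
L = -32·Dx + 16·Dx^2 - 2·Dx^3 + Dx^4  (order 4).
h: a_k = 0, 7, 3, -26/3, 1, 134/15, 2/15, …
ICs: h(0) = 0, h′(0) = 7, h′′(0) = 6, h′′′(0) = -52.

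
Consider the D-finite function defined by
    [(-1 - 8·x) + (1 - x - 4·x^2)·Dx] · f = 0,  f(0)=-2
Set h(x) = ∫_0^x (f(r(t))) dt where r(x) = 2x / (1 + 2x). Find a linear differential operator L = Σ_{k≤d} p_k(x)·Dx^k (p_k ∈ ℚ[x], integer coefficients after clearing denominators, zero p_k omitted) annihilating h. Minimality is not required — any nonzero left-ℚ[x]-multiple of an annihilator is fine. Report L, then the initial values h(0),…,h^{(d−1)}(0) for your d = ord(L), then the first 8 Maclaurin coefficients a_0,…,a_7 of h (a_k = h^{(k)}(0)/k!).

L = (2 + 36·x)·Dx + (-1 - 4·x + 12·x^2 + 32·x^3)·Dx^2  (order 2).
h: a_k = 0, -2, -2, -32/3, 0, -512/5, 512/3, -10240/7, …
ICs: h(0) = 0, h′(0) = -2.

f: a_k = -2, -2, -10, -18, -58, -130, -362, -882, …
Change of var in L_f (x↦r) gives L₀.
Integrate: L := L₀·Dx.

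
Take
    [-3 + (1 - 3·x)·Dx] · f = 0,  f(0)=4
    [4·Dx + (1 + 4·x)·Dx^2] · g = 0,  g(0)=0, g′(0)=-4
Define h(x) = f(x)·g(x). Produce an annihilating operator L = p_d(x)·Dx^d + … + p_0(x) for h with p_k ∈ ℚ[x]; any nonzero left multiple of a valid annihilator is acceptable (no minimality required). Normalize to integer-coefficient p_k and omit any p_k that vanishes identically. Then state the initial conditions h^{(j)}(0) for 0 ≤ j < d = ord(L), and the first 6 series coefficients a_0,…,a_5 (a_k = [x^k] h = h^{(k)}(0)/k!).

f: a_k = 4, 12, 36, 108, 324, 972, …
g: a_k = 0, -4, 8, -64/3, 64, -1024/5, …
Sym-product of L_f,L_g gives L₀ (≤ ord 2).
L = 12 + (2 + 36·x)·Dx + (-1 - x + 12·x^2)·Dx^2  (order 2).
h: a_k = 0, -16, -16, -400/3, -144, -6256/5, …
ICs: h(0) = 0, h′(0) = -16.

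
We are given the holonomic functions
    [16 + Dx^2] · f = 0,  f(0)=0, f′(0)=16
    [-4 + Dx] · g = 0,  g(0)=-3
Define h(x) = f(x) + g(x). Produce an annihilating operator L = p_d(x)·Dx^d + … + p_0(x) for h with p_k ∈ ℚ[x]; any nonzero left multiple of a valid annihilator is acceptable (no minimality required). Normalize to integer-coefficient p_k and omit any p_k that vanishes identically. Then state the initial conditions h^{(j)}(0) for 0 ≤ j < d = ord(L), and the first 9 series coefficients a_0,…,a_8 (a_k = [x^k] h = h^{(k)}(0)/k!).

f: a_k = 0, 16, 0, -128/3, 0, 512/15, 0, -4096/315, 0, …
g: a_k = -3, -12, -24, -32, -32, -128/5, -256/15, -1024/105, -512/105, …
Weyl lclm of L_f,L_g ⇒ L₀ (ord ≤ 3).
L = -64 + 16·Dx - 4·Dx^2 + Dx^3  (order 3).
h: a_k = -3, 4, -24, -224/3, -32, 128/15, -256/15, -1024/45, -512/105, …
ICs: h(0) = -3, h′(0) = 4, h′′(0) = -48.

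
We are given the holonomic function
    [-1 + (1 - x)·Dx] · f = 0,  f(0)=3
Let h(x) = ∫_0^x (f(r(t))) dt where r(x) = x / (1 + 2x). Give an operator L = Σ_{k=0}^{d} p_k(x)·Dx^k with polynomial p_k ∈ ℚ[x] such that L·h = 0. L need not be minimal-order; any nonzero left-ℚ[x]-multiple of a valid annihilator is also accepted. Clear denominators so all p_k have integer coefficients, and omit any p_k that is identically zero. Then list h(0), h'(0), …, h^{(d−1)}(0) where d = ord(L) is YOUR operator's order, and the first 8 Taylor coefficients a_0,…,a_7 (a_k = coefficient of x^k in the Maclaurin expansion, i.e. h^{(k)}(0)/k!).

f: a_k = 3, 3, 3, 3, 3, 3, 3, 3, …
f∘r: x↦r, Dx↦Dx/r' in L_f ⇒ L₀.
Integrate: L := L₀·Dx.
L = -Dx + (1 + 3·x + 2·x^2)·Dx^2  (order 2).
h: a_k = 0, 3, 3/2, -1, 3/4, -3/5, 1/2, -3/7, …
ICs: h(0) = 0, h′(0) = 3.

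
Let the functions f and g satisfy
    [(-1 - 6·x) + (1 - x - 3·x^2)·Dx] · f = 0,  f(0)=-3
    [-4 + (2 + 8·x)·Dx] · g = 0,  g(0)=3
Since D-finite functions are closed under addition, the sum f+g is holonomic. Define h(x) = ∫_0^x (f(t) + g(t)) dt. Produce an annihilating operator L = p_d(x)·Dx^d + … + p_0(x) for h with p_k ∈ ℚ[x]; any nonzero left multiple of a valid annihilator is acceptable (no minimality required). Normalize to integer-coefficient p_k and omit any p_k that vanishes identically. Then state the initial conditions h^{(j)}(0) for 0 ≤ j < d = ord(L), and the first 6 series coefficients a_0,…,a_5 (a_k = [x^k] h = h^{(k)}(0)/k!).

L = (-20 - 120·x - 216·x^2 - 360·x^3)·Dx + (12 + 74·x + 306·x^2 + 744·x^3 + 900·x^4)·Dx^2 + (1 - 9·x - 73·x^2 - 18·x^3 + 354·x^4 + 360·x^5)·Dx^3  (order 3).
h: a_k = 0, 0, 3/2, -6, -9/4, -87/5, …
ICs: h(0) = 0, h′(0) = 0, h′′(0) = 3.

f: a_k = -3, -3, -12, -21, -57, -120, …
g: a_k = 3, 6, -6, 12, -30, 84, …
L₀ := lclm(L_f,L_g); ord L₀ ≤ 1+1.
h=∫h₀ ⇒ L = L₀·Dx.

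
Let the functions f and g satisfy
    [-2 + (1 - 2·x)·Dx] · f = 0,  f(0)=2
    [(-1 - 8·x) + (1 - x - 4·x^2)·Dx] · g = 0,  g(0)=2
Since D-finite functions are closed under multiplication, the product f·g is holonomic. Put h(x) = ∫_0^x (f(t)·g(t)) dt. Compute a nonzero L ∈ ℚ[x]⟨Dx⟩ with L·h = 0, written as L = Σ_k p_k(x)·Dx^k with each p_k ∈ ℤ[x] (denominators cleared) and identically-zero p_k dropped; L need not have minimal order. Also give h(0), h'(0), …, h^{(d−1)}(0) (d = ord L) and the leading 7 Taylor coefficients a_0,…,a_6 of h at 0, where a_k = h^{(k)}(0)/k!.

f: a_k = 2, 4, 8, 16, 32, 64, 128, …
g: a_k = 2, 2, 10, 18, 58, 130, 362, …
L₀ := L_f ⊗_s L_g (sym. prod.), ord ≤ 1.
h=∫₀ˣh₀: take L = L₀·Dx.
L = (-3 - 4·x + 24·x^2)·Dx + (1 - 3·x - 2·x^2 + 8·x^3)·Dx^2  (order 2).
h: a_k = 0, 4, 6, 44/3, 31, 364/5, 494/3, …
ICs: h(0) = 0, h′(0) = 4.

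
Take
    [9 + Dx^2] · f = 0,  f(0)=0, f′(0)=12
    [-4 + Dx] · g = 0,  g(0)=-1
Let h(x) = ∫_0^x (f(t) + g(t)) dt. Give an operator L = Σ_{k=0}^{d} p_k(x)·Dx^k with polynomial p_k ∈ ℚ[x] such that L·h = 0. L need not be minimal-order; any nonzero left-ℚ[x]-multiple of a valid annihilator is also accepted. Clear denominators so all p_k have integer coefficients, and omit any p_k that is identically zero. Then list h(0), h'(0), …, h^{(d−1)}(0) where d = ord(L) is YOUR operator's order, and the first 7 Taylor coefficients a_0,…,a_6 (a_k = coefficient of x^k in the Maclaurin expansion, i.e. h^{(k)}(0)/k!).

f: a_k = 0, 12, 0, -18, 0, 81/10, 0, …
g: a_k = -1, -4, -8, -32/3, -32/3, -128/15, -256/45, …
f+g: L₀ = lclm(L_f,L_g), ord ≤ 2+1.
Integrate: L := L₀·Dx.
L = -36·Dx + 9·Dx^2 - 4·Dx^3 + Dx^4  (order 4).
h: a_k = 0, -1, 4, -8/3, -43/6, -32/15, -13/180, …
ICs: h(0) = 0, h′(0) = -1, h′′(0) = 8, h′′′(0) = -16.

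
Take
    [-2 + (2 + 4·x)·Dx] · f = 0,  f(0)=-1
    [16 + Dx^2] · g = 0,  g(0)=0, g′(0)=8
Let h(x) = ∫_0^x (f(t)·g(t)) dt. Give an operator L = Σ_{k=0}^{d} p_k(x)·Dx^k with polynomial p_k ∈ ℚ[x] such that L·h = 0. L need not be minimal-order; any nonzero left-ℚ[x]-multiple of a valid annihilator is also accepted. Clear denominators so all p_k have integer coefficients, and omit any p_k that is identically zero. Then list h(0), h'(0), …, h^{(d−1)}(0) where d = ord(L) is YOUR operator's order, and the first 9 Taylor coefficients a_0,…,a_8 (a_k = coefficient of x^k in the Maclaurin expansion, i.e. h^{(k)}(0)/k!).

L = (19 + 64·x + 64·x^2)·Dx + (-2 - 4·x)·Dx^2 + (1 + 4·x + 4·x^2)·Dx^3  (order 3).
h: a_k = 0, 0, -4, -8/3, 19/3, 52/15, -341/90, -67/35, 7687/5040, …
ICs: h(0) = 0, h′(0) = 0, h′′(0) = -8.

f: a_k = -1, -1, 1/2, -1/2, 5/8, -7/8, 21/16, -33/16, 429/128, …
g: a_k = 0, 8, 0, -64/3, 0, 256/15, 0, -2048/315, 0, …
Product ⇒ symmetric product L₀, ord ≤ 2.
h=∫₀ˣh₀: take L = L₀·Dx.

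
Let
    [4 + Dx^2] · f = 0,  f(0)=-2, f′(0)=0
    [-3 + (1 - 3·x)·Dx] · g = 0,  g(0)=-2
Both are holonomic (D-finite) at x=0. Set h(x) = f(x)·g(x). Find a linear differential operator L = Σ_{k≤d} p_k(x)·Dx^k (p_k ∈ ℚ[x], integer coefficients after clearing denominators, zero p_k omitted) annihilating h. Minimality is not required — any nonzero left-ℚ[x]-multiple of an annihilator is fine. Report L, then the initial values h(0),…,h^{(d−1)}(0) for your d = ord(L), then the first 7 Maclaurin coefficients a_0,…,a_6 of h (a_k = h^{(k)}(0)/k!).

L = (-4 + 12·x) + 6·Dx + (-1 + 3·x)·Dx^2  (order 2).
h: a_k = 4, 12, 28, 84, 764/3, 764, 103124/45, …
ICs: h(0) = 4, h′(0) = 12.

f: a_k = -2, 0, 4, 0, -4/3, 0, 8/45, …
g: a_k = -2, -6, -18, -54, -162, -486, -1458, …
Sym-product of L_f,L_g gives L₀ (≤ ord 2).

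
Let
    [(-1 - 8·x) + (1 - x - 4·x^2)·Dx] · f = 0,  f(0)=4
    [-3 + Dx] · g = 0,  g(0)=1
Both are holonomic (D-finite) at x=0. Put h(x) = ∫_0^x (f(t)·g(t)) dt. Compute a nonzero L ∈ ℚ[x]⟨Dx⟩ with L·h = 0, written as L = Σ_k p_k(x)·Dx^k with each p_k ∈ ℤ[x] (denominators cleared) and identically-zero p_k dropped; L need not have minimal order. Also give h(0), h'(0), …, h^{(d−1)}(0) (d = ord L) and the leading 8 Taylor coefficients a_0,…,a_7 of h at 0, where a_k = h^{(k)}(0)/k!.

L = (4 + 5·x - 12·x^2)·Dx + (-1 + x + 4·x^2)·Dx^2  (order 2).
h: a_k = 0, 4, 8, 50/3, 33, 691/10, 2204/15, 6479/20, …
ICs: h(0) = 0, h′(0) = 4.

f: a_k = 4, 4, 20, 36, 116, 260, 724, 1764, …
g: a_k = 1, 3, 9/2, 9/2, 27/8, 81/40, 81/80, 243/560, …
Product ⇒ symmetric product L₀, ord ≤ 1.
h=∫₀ˣh₀: take L = L₀·Dx.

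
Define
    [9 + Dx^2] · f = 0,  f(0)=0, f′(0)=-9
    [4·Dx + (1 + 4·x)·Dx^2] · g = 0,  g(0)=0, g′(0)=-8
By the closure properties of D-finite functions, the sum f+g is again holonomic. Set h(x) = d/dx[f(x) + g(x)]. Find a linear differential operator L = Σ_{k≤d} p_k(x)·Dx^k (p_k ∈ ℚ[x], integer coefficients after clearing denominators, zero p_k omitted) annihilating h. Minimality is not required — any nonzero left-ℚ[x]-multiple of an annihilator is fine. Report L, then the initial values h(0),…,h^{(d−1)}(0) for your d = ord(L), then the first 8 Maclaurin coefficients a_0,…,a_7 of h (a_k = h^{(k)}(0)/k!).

f: a_k = 0, -9, 0, 27/2, 0, -243/40, 0, 729/560, …
g: a_k = 0, -8, 16, -128/3, 128, -2048/5, 4096/3, -32768/7, …
Weyl lclm of L_f,L_g ⇒ L₀ (ord ≤ 4).
Differentiate: ansatz ord ≤ ord L₀ ⇒ L.
L = (3780 + 2592·x + 5184·x^2) + (369 + 2124·x + 3888·x^2 + 5184·x^3)·Dx + (420 + 288·x + 576·x^2)·Dx^2 + (41 + 236·x + 432·x^2 + 576·x^3)·Dx^3  (order 3).
h: a_k = -17, 32, -175/2, 512, -16627/8, 8192, -2620711/80, 131072, …
ICs: h(0) = -17, h′(0) = 32, h′′(0) = -175.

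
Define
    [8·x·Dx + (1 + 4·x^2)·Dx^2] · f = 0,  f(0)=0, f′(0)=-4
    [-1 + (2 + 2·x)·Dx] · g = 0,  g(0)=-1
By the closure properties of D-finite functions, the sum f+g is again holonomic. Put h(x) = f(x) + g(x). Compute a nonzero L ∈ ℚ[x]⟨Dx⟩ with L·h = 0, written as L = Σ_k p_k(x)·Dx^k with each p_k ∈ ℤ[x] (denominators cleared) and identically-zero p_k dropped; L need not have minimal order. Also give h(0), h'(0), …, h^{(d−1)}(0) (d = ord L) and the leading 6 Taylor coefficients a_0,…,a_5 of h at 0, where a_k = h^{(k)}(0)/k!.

L = (-16 - 40·x + 192·x^2 + 96·x^3)·Dx + (-35 - 64·x + 328·x^2 + 768·x^3 + 336·x^4)·Dx^2 + (-2 + 30·x + 48·x^2 + 144·x^3 + 224·x^4 + 96·x^5)·Dx^3  (order 3).
h: a_k = -1, -9/2, 1/8, 253/48, 5/128, -16419/1280, …
ICs: h(0) = -1, h′(0) = -9/2, h′′(0) = 1/4.

f: a_k = 0, -4, 0, 16/3, 0, -64/5, …
g: a_k = -1, -1/2, 1/8, -1/16, 5/128, -7/256, …
h₀=f+g: left-lcm gives L₀, ord ≤ 3.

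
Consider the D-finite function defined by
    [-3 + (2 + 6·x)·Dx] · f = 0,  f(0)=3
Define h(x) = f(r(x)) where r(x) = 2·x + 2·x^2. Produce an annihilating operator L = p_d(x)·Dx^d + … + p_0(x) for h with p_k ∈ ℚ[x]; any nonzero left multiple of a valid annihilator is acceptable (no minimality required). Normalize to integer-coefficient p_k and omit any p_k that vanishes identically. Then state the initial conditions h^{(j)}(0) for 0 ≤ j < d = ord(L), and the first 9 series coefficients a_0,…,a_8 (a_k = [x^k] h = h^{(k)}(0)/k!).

f: a_k = 3, 9/2, -27/8, 81/16, -1215/128, 5103/256, -45927/1024, 216513/2048, -8444007/32768, …
f∘r: x↦r, Dx↦Dx/r' in L_f ⇒ L₀.
L = (-3 - 6·x) + (1 + 6·x + 6·x^2)·Dx  (order 1).
h: a_k = 3, 9, -9/2, 27/2, -351/8, 1215/8, -8829/16, 33291/16, -1033479/128, …
ICs: h(0) = 3.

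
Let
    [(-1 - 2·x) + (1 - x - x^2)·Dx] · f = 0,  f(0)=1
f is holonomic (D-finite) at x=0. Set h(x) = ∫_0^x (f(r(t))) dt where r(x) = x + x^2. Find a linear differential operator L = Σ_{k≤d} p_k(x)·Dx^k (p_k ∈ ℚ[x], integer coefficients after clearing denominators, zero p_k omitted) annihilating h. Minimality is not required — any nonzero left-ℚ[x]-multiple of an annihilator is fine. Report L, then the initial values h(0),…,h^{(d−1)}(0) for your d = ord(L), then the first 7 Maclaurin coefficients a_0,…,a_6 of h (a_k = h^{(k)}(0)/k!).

f: a_k = 1, 1, 2, 3, 5, 8, 13, …
h₀=f(r): pull back L_f along r ⇒ L₀.
Integrate: L := L₀·Dx.
L = (1 + 4·x + 6·x^2 + 4·x^3)·Dx + (-1 + x + 2·x^2 + 2·x^3 + x^4)·Dx^2  (order 2).
h: a_k = 0, 1, 1/2, 1, 7/4, 16/5, 37/6, …
ICs: h(0) = 0, h′(0) = 1.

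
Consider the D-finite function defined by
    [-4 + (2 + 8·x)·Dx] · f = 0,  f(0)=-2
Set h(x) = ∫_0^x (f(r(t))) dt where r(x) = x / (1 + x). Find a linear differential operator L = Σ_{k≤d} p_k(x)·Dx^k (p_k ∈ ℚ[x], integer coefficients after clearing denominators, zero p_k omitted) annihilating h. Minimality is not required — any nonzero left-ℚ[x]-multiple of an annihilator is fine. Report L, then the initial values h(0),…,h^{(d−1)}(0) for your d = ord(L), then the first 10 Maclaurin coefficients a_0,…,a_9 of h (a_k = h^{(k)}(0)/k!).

L = -2·Dx + (1 + 6·x + 5·x^2)·Dx^2  (order 2).
h: a_k = 0, -2, -2, 8/3, -5, 12, -34, 752/7, -731/2, 11800/9, …
ICs: h(0) = 0, h′(0) = -2.

f: a_k = -2, -4, 4, -8, 20, -56, 168, -528, 1716, -5720, …
Substitute x→r, Dx→(1/r')Dx; clear ⇒ L₀.
h=∫h₀ ⇒ L = L₀·Dx.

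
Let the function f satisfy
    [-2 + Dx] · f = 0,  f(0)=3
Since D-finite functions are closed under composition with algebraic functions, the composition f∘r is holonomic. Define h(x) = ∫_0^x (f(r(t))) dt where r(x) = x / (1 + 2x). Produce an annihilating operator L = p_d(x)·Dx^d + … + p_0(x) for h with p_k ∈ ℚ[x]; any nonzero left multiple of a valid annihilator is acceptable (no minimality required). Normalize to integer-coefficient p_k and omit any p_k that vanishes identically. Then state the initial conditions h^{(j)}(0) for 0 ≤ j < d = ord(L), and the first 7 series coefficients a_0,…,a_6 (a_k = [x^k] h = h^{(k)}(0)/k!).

f: a_k = 3, 6, 6, 4, 2, 4/5, 4/15, …
f∘r: x↦r, Dx↦Dx/r' in L_f ⇒ L₀.
∫: right-multiply L₀ by Dx.
L = -2·Dx + (1 + 4·x + 4·x^2)·Dx^2  (order 2).
h: a_k = 0, 3, 3, -2, 1, 2/5, -38/15, …
ICs: h(0) = 0, h′(0) = 3.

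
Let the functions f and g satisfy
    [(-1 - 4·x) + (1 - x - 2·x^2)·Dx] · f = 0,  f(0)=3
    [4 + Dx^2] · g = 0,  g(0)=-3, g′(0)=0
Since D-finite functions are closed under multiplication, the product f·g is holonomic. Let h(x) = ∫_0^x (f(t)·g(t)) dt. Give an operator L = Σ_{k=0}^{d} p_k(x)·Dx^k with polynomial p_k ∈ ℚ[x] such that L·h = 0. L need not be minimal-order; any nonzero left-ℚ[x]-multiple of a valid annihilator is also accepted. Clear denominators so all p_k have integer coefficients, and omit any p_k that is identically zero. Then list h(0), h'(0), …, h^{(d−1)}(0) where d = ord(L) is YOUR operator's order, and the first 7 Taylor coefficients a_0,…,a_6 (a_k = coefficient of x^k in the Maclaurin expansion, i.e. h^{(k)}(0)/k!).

f: a_k = 3, 3, 9, 15, 33, 63, 129, …
g: a_k = -3, 0, 6, 0, -2, 0, 4/15, …
L₀ := L_f ⊗_s L_g (sym. prod.), ord ≤ 2.
h=∫₀ˣh₀: take L = L₀·Dx.
L = (4·x + 8·x^2)·Dx + (2 + 8·x)·Dx^2 + (-1 + x + 2·x^2)·Dx^3  (order 3).
h: a_k = 0, -9, -9/2, -3, -27/4, -51/5, -35/2, …
ICs: h(0) = 0, h′(0) = -9, h′′(0) = -9.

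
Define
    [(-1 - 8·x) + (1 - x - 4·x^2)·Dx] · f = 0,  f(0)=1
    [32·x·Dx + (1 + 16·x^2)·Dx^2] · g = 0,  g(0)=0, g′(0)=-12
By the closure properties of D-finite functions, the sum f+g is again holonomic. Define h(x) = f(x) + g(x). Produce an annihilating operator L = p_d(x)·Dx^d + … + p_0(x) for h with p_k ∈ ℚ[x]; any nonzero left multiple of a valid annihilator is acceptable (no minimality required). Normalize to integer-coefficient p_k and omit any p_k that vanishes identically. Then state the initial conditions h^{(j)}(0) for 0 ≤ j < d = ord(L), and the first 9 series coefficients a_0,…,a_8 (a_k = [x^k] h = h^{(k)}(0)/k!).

L = (-160 + 640·x + 14848·x^2 + 36864·x^3 + 178176·x^4 + 98304·x^6)·Dx + (43 + 336·x + 16·x^2 + 3072·x^3 + 35072·x^4 + 124928·x^5 + 12288·x^6 + 98304·x^7)·Dx^2 + (-5 - 23·x - 272·x^2 - 16·x^3 - 2368·x^4 + 5888·x^5 + 12288·x^6 + 4096·x^7 + 16384·x^8)·Dx^3  (order 3).
h: a_k = 1, -11, 5, 73, 29, -2747/5, 181, 52239/7, 1165, …
ICs: h(0) = 1, h′(0) = -11, h′′(0) = 10.

f: a_k = 1, 1, 5, 9, 29, 65, 181, 441, 1165, …
g: a_k = 0, -12, 0, 64, 0, -3072/5, 0, 49152/7, 0, …
L₀ := lclm(L_f,L_g); ord L₀ ≤ 1+2.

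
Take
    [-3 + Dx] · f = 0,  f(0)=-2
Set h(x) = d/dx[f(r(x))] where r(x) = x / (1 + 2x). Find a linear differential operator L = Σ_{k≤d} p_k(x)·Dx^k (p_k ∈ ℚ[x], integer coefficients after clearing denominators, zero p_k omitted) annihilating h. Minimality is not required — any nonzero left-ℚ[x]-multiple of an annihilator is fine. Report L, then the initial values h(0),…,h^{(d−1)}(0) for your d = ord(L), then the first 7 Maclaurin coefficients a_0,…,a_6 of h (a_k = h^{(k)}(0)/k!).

f: a_k = -2, -6, -9, -9, -27/4, -81/20, -81/40, …
h₀=f(r): pull back L_f along r ⇒ L₀.
Derive L from L₀ (diff closure).
L = (-1 - 8·x) + (-1 - 4·x - 4·x^2)·Dx  (order 1).
h: a_k = -6, 6, 9, -51, 519/4, -4743/20, 12441/40, …
ICs: h(0) = -6.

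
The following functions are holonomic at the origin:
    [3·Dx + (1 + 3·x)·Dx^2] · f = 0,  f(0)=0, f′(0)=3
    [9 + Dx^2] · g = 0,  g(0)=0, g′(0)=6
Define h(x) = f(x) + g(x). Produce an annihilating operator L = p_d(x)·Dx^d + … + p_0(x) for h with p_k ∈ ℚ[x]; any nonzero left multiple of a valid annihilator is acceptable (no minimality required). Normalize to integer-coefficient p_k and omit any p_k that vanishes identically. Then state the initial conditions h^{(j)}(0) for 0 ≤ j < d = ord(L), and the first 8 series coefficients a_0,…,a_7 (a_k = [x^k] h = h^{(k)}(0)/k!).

f: a_k = 0, 3, -9/2, 9, -81/4, 243/5, -243/2, 2187/7, …
g: a_k = 0, 6, 0, -9, 0, 81/20, 0, -243/280, …
f+g: L₀ = lclm(L_f,L_g), ord ≤ 2+2.
L = (63 + 54·x + 81·x^2)·Dx + (9 + 45·x + 81·x^2 + 81·x^3)·Dx^2 + (7 + 6·x + 9·x^2)·Dx^3 + (1 + 5·x + 9·x^2 + 9·x^3)·Dx^4  (order 4).
h: a_k = 0, 9, -9/2, 0, -81/4, 1053/20, -243/2, 87237/280, …
ICs: h(0) = 0, h′(0) = 9, h′′(0) = -9, h′′′(0) = 0.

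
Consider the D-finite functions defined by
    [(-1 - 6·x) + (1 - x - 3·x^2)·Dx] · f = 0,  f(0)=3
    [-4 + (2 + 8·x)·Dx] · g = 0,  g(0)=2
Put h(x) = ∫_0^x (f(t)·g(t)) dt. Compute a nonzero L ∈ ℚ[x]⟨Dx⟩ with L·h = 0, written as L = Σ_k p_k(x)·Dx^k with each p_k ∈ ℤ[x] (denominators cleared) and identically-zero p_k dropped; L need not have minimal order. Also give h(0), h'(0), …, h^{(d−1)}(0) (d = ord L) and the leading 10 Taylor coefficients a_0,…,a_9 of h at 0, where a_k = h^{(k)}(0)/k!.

f: a_k = 3, 3, 12, 21, 57, 120, 291, 651, 1524, 3477, …
g: a_k = 2, 4, -4, 8, -20, 56, -168, 528, -1716, 5720, …
Sym-product of L_f,L_g gives L₀ (≤ ord 1).
h=∫₀ˣh₀: take L = L₀·Dx.
L = (3 + 8·x + 18·x^2)·Dx + (-1 - 3·x + 7·x^2 + 12·x^3)·Dx^2  (order 2).
h: a_k = 0, 6, 9, 8, 51/2, 114/5, 98, 426/7, 1887/4, -32/3, …
ICs: h(0) = 0, h′(0) = 6.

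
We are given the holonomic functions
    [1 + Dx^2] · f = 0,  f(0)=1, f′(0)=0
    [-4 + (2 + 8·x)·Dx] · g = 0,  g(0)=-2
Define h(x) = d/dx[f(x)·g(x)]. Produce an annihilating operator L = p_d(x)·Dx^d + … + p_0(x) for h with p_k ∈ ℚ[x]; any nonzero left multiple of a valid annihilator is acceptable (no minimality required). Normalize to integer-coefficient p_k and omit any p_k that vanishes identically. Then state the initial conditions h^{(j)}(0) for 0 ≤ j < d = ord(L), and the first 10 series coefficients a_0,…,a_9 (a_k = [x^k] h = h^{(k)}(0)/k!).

L = (-7 + 336·x + 736·x^2 + 256·x^3 + 256·x^4) + (44 + 144·x - 192·x^2 - 256·x^3)·Dx + (13 + 112·x + 288·x^2 + 256·x^3 + 256·x^4)·Dx^2  (order 2).
h: a_k = -4, 10, -18, 215/3, -1565/6, 56941/60, -630413/180, 32917807/2520, -55019889/1120, 33742346581/181440, …
ICs: h(0) = -4, h′(0) = 10.

f: a_k = 1, 0, -1/2, 0, 1/24, 0, -1/720, 0, 1/40320, 0, …
g: a_k = -2, -4, 4, -8, 20, -56, 168, -528, 1716, -5720, …
Product ⇒ symmetric product L₀, ord ≤ 2.
h₀' ⇒ L via d/dx closure of L₀.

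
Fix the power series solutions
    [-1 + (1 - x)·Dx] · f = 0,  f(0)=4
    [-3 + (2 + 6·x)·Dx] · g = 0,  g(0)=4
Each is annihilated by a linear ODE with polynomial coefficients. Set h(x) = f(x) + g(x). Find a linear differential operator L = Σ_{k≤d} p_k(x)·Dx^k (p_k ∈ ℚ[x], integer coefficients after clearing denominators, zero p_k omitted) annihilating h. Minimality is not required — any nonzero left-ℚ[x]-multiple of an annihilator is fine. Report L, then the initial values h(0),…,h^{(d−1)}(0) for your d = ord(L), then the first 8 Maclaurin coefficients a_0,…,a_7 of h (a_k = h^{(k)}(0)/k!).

f: a_k = 4, 4, 4, 4, 4, 4, 4, 4, …
g: a_k = 4, 6, -9/2, 27/4, -405/32, 1701/64, -15309/256, 72171/512, …
h₀=f+g: left-lcm gives L₀, ord ≤ 2.
L = (-21 - 27·x) + (17 + 30·x + 81·x^2)·Dx + (2 - 14·x - 42·x^2 + 54·x^3)·Dx^2  (order 2).
h: a_k = 8, 10, -1/2, 43/4, -277/32, 1957/64, -14285/256, 74219/512, …
ICs: h(0) = 8, h′(0) = 10.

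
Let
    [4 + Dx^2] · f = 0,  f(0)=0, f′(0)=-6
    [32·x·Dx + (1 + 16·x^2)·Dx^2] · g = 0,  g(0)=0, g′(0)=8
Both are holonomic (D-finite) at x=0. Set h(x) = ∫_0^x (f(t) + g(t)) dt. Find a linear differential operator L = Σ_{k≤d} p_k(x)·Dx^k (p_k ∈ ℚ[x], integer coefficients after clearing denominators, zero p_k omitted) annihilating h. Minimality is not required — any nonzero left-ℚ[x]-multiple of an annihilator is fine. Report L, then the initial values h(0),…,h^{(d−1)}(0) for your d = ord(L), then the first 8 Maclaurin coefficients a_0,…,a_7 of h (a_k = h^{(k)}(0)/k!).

L = (-6016·x + 102400·x^3 + 32768·x^5)·Dx^2 + (-28 + 1216·x^2 + 27648·x^4 + 16384·x^6)·Dx^3 + (-1504·x + 25600·x^3 + 8192·x^5)·Dx^4 + (-7 + 304·x^2 + 6912·x^4 + 4096·x^6)·Dx^5  (order 5).
h: a_k = 0, 0, 1, 0, -29/3, 0, 1022/15, 0, …
ICs: h(0) = 0, h′(0) = 0, h′′(0) = 2, h′′′(0) = 0, h′′′′(0) = -232.

f: a_k = 0, -6, 0, 4, 0, -4/5, 0, 8/105, …
g: a_k = 0, 8, 0, -128/3, 0, 2048/5, 0, -32768/7, …
L₀ := lclm(L_f,L_g); ord L₀ ≤ 2+2.
∫: right-multiply L₀ by Dx.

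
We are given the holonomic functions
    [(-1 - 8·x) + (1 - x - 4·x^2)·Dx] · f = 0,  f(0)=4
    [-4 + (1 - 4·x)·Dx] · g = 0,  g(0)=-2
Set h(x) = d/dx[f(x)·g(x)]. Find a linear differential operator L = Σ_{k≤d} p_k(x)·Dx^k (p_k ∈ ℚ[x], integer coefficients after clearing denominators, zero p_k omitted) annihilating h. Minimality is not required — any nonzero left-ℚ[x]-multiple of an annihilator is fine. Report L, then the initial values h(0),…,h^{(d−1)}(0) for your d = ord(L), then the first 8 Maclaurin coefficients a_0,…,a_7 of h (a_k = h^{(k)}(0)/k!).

L = (50 - 96·x - 480·x^2 + 3072·x^4) + (-5 + 25·x + 48·x^2 - 320·x^3 + 768·x^5)·Dx  (order 1).
h: a_k = -40, -400, -2616, -14880, -77000, -378288, -1790040, -8257600, …
ICs: h(0) = -40.

f: a_k = 4, 4, 20, 36, 116, 260, 724, 1764, …
g: a_k = -2, -8, -32, -128, -512, -2048, -8192, -32768, …
h₀=f·g: eliminate ⇒ L₀, order ≤ 1·1.
h=h₀': d/dx-closure on L₀ ⇒ L.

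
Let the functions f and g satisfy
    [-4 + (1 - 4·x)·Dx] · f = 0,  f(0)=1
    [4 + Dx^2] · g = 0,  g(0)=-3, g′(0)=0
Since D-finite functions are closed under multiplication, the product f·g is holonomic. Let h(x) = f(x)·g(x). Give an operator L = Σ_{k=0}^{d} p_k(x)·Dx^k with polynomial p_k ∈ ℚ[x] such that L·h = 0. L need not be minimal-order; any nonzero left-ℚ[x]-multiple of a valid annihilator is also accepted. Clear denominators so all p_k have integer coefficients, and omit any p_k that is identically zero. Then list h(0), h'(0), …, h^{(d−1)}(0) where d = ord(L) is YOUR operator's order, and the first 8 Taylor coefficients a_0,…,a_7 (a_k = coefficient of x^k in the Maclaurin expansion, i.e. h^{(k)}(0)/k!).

L = (-4 + 16·x) + 8·Dx + (-1 + 4·x)·Dx^2  (order 2).
h: a_k = -3, -12, -42, -168, -674, -2696, -161756/15, -647024/15, …
ICs: h(0) = -3, h′(0) = -12.

f: a_k = 1, 4, 16, 64, 256, 1024, 4096, 16384, …
g: a_k = -3, 0, 6, 0, -2, 0, 4/15, 0, …
Sym-product of L_f,L_g gives L₀ (≤ ord 2).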